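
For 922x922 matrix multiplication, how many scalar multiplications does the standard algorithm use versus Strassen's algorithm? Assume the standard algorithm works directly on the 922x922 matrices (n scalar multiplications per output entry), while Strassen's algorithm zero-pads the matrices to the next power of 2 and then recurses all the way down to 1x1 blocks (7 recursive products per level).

Matrix multiplication for 922x922 matrices:

Strassen's algorithm requires power-of-2 dimensions. Pad 922x922 to 1024x1024 (next power of 2).

Standard algorithm: 922^3 = 783777448 multiplications
Strassen's algorithm: 7^(log2(1024)) = 7^10 = 282475249 multiplications
Savings: 783777448 - 282475249 = 501302199 multiplications

Standard: 783777448 multiplications (922^3). Strassen: 282475249 multiplications (7^10, after padding to 1024x1024). Strassen reduces 8 recursive multiplications to 7 at each level.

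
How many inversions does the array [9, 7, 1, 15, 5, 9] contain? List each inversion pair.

Finding inversions in [9, 7, 1, 15, 5, 9]:

(0, 1): arr[0]=9 > arr[1]=7
(0, 2): arr[0]=9 > arr[2]=1
(0, 4): arr[0]=9 > arr[4]=5
(1, 2): arr[1]=7 > arr[2]=1
(1, 4): arr[1]=7 > arr[4]=5
(3, 4): arr[3]=15 > arr[4]=5
(3, 5): arr[3]=15 > arr[5]=9

Total inversions: 7

The array has 7 inversion(s): (0,1), (0,2), (0,4), (1,2), (1,4), (3,4), (3,5). Each pair (i,j) satisfies i < j and arr[i] > arr[j].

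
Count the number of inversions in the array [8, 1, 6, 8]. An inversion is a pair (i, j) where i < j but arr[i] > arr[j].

Finding inversions in [8, 1, 6, 8]:

(0, 1): arr[0]=8 > arr[1]=1
(0, 2): arr[0]=8 > arr[2]=6

Total inversions: 2

The array has 2 inversion(s): (0,1), (0,2). Each pair (i,j) satisfies i < j and arr[i] > arr[j].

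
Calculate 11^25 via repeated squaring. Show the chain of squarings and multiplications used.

Computing 11^25 by squaring (build up from 11^1; each line after the first costs one multiplication):

11^1 = 11
11^2 = (11^1)^2 = 11^2 = 121
11^3 = 11 * 11^2 = 11 * 121 = 1331
11^6 = (11^3)^2 = 1331^2 = 1771561
11^12 = (11^6)^2 = 1771561^2 = 3138428376721
11^24 = (11^12)^2 = 3138428376721^2 = 9849732675807611094711841
11^25 = 11 * 11^24 = 11 * 9849732675807611094711841 = 108347059433883722041830251

Result: 108347059433883722041830251
Multiplications needed: 6 (6 lines after 11^1)

11^25 = 108347059433883722041830251. Using exponentiation by squaring, this requires 6 multiplications. The key idea: if the exponent is even, square the half-power; if odd, multiply by the base once.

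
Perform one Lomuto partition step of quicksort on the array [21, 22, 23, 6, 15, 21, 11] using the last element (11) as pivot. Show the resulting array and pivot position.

Lomuto partition with pivot = 11:

Initial array: [21, 22, 23, 6, 15, 21, 11]

arr[0]=21 > 11: no swap
arr[1]=22 > 11: no swap
arr[2]=23 > 11: no swap
arr[3]=6 <= 11: swap with position 0, array becomes [6, 22, 23, 21, 15, 21, 11]
arr[4]=15 > 11: no swap
arr[5]=21 > 11: no swap

Place pivot at position 1: [6, 11, 23, 21, 15, 21, 22]
Pivot position: 1

After partitioning with pivot 11, the array becomes [6, 11, 23, 21, 15, 21, 22]. The pivot is placed at index 1. All elements to the left of the pivot are <= 11, and all elements to the right are > 11.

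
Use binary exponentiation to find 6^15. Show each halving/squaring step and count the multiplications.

Computing 6^15 by squaring (build up from 6^1; each line after the first costs one multiplication):

6^1 = 6
6^2 = (6^1)^2 = 6^2 = 36
6^3 = 6 * 6^2 = 6 * 36 = 216
6^6 = (6^3)^2 = 216^2 = 46656
6^7 = 6 * 6^6 = 6 * 46656 = 279936
6^14 = (6^7)^2 = 279936^2 = 78364164096
6^15 = 6 * 6^14 = 6 * 78364164096 = 470184984576

Result: 470184984576
Multiplications needed: 6 (6 lines after 6^1)

6^15 = 470184984576. Using exponentiation by squaring, this requires 6 multiplications. The key idea: if the exponent is even, square the half-power; if odd, multiply by the base once.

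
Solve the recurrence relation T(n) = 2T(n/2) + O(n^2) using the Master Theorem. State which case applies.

Master Theorem for T(n) = 2T(n/2) + O(n^2):

a = 2, b = 2, c = 2
log_b(a) = log_2(2) = 1.0000

Case 3: c = 2 > log_2(2) = 1.0000
T(n) = O(n^2) = O(n^2)

For T(n) = 2T(n/2) + O(n^2): log_2(2) = 1.0000. This is Case 3 of the Master Theorem (c > log_b(a), work dominated by root), giving O(n^2).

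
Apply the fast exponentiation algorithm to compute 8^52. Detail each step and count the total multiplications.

Computing 8^52 by squaring (build up from 8^1; each line after the first costs one multiplication):

8^1 = 8
8^2 = (8^1)^2 = 8^2 = 64
8^3 = 8 * 8^2 = 8 * 64 = 512
8^6 = (8^3)^2 = 512^2 = 262144
8^12 = (8^6)^2 = 262144^2 = 68719476736
8^13 = 8 * 8^12 = 8 * 68719476736 = 549755813888
8^26 = (8^13)^2 = 549755813888^2 = 302231454903657293676544
8^52 = (8^26)^2 = 302231454903657293676544^2 = 91343852333181432387730302044767688728495783936

Result: 91343852333181432387730302044767688728495783936
Multiplications needed: 7 (7 lines after 8^1)

8^52 = 91343852333181432387730302044767688728495783936. Using exponentiation by squaring, this requires 7 multiplications. The key idea: if the exponent is even, square the half-power; if odd, multiply by the base once.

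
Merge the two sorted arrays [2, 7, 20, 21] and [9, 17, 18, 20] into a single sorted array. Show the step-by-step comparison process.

Merging process:

Compare 2 vs 9: take 2 from left. Merged: [2]
Compare 7 vs 9: take 7 from left. Merged: [2, 7]
Compare 20 vs 9: take 9 from right. Merged: [2, 7, 9]
Compare 20 vs 17: take 17 from right. Merged: [2, 7, 9, 17]
Compare 20 vs 18: take 18 from right. Merged: [2, 7, 9, 17, 18]
Compare 20 vs 20: take 20 from left. Merged: [2, 7, 9, 17, 18, 20]
Compare 21 vs 20: take 20 from right. Merged: [2, 7, 9, 17, 18, 20, 20]
Append remaining from left: [21]. Merged: [2, 7, 9, 17, 18, 20, 20, 21]

Final merged array: [2, 7, 9, 17, 18, 20, 20, 21]
Total comparisons: 7

The merged array is [2, 7, 9, 17, 18, 20, 20, 21], requiring 7 comparisons. The merge step runs in O(n) time where n is the total number of elements.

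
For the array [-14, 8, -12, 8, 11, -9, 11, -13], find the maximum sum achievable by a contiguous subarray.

Using Kadane's algorithm on [-14, 8, -12, 8, 11, -9, 11, -13]:

Scanning through the array:
Position 1 (value 8): max_ending_here = 8, max_so_far = 8
Position 2 (value -12): max_ending_here = -4, max_so_far = 8
Position 3 (value 8): max_ending_here = 8, max_so_far = 8
Position 4 (value 11): max_ending_here = 19, max_so_far = 19
Position 5 (value -9): max_ending_here = 10, max_so_far = 19
Position 6 (value 11): max_ending_here = 21, max_so_far = 21
Position 7 (value -13): max_ending_here = 8, max_so_far = 21

Maximum subarray: [8, 11, -9, 11]
Maximum sum: 21

The maximum subarray is [8, 11, -9, 11] with sum 21. This subarray runs from index 3 to index 6.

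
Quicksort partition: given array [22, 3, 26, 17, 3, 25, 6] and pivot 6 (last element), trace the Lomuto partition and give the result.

Lomuto partition with pivot = 6:

Initial array: [22, 3, 26, 17, 3, 25, 6]

arr[0]=22 > 6: no swap
arr[1]=3 <= 6: swap with position 0, array becomes [3, 22, 26, 17, 3, 25, 6]
arr[2]=26 > 6: no swap
arr[3]=17 > 6: no swap
arr[4]=3 <= 6: swap with position 1, array becomes [3, 3, 26, 17, 22, 25, 6]
arr[5]=25 > 6: no swap

Place pivot at position 2: [3, 3, 6, 17, 22, 25, 26]
Pivot position: 2

After partitioning with pivot 6, the array becomes [3, 3, 6, 17, 22, 25, 26]. The pivot is placed at index 2. All elements to the left of the pivot are <= 6, and all elements to the right are > 6.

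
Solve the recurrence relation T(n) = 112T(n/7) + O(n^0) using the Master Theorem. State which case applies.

Master Theorem for T(n) = 112T(n/7) + O(n^0):

a = 112, b = 7, c = 0
log_b(a) = log_7(112) = 2.4248

Case 1: c = 0 < log_7(112) = 2.4248
T(n) = O(n^(log_7 112))

For T(n) = 112T(n/7) + O(n^0): log_7(112) = 2.4248. This is Case 1 of the Master Theorem (c < log_b(a), work dominated by leaves), giving O(n^(log_7 112)).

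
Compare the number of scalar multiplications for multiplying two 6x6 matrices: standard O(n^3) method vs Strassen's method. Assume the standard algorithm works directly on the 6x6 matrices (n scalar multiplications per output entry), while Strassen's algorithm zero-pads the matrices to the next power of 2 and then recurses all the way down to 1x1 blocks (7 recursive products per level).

Matrix multiplication for 6x6 matrices:

Strassen's algorithm requires power-of-2 dimensions. Pad 6x6 to 8x8 (next power of 2).

Standard algorithm: 6^3 = 216 multiplications
Strassen's algorithm: 7^(log2(8)) = 7^3 = 343 multiplications
Difference: 216 - 343 = -127 (Strassen uses MORE here due to padding overhead — for small or just-over-power-of-2 n, padding can outweigh the per-level savings)

Standard: 216 multiplications (6^3). Strassen: 343 multiplications (7^3, after padding to 8x8). Strassen reduces 8 recursive multiplications to 7 at each level.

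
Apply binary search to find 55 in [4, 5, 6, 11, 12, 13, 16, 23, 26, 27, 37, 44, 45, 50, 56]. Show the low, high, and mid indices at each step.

Binary search for 55 in [4, 5, 6, 11, 12, 13, 16, 23, 26, 27, 37, 44, 45, 50, 56]:

lo=0, hi=14, mid=7, arr[mid]=23 -> 23 < 55, search right half
lo=8, hi=14, mid=11, arr[mid]=44 -> 44 < 55, search right half
lo=12, hi=14, mid=13, arr[mid]=50 -> 50 < 55, search right half
lo=14, hi=14, mid=14, arr[mid]=56 -> 56 > 55, search left half
lo=14 > hi=13, target 55 not found

Binary search determines that 55 is not in the array after 4 comparisons. The search space was exhausted without finding the target.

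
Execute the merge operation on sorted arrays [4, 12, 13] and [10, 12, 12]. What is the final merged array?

Merging process:

Compare 4 vs 10: take 4 from left. Merged: [4]
Compare 12 vs 10: take 10 from right. Merged: [4, 10]
Compare 12 vs 12: take 12 from left. Merged: [4, 10, 12]
Compare 13 vs 12: take 12 from right. Merged: [4, 10, 12, 12]
Compare 13 vs 12: take 12 from right. Merged: [4, 10, 12, 12, 12]
Append remaining from left: [13]. Merged: [4, 10, 12, 12, 12, 13]

Final merged array: [4, 10, 12, 12, 12, 13]
Total comparisons: 5

The merged array is [4, 10, 12, 12, 12, 13], requiring 5 comparisons. The merge step runs in O(n) time where n is the total number of elements.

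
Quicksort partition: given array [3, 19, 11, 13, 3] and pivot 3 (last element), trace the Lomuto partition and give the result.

Lomuto partition with pivot = 3:

Initial array: [3, 19, 11, 13, 3]

arr[0]=3 <= 3: swap with position 0, array becomes [3, 19, 11, 13, 3]
arr[1]=19 > 3: no swap
arr[2]=11 > 3: no swap
arr[3]=13 > 3: no swap

Place pivot at position 1: [3, 3, 11, 13, 19]
Pivot position: 1

After partitioning with pivot 3, the array becomes [3, 3, 11, 13, 19]. The pivot is placed at index 1. All elements to the left of the pivot are <= 3, and all elements to the right are > 3.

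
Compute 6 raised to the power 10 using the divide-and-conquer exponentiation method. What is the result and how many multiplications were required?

Computing 6^10 by squaring (build up from 6^1; each line after the first costs one multiplication):

6^1 = 6
6^2 = (6^1)^2 = 6^2 = 36
6^4 = (6^2)^2 = 36^2 = 1296
6^5 = 6 * 6^4 = 6 * 1296 = 7776
6^10 = (6^5)^2 = 7776^2 = 60466176

Result: 60466176
Multiplications needed: 4 (4 lines after 6^1)

6^10 = 60466176. Using exponentiation by squaring, this requires 4 multiplications. The key idea: if the exponent is even, square the half-power; if odd, multiply by the base once.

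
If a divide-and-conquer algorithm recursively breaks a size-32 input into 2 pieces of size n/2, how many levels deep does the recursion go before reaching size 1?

For divide and conquer with division factor 2:

Problem sizes at each level:
Level 0: 32
Level 1: 16
Level 2: 8
Level 3: 4
Level 4: 2
Level 5: 1

The root is level 0 and the size-1 base case is level 5 (the tree spans levels 0 through 5, i.e. 6 levels counting the root), so the depth is the number of divisions: log_2(32) = 5

The recursion tree depth is log_2(32) = 5. At each level, the problem size is divided by 2, so it takes 5 divisions to reduce to a base case of size 1. The algorithm makes 2 recursive calls at each level.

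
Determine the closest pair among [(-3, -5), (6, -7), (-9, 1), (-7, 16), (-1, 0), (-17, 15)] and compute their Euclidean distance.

Computing all pairwise distances among 6 points:

d((-3, -5), (6, -7)) = 9.2195
d((-3, -5), (-9, 1)) = 8.4853
d((-3, -5), (-7, 16)) = 21.3776
d((-3, -5), (-1, 0)) = 5.3852 <-- minimum
d((-3, -5), (-17, 15)) = 24.4131
d((6, -7), (-9, 1)) = 17.0
d((6, -7), (-7, 16)) = 26.4197
d((6, -7), (-1, 0)) = 9.8995
d((6, -7), (-17, 15)) = 31.8277
d((-9, 1), (-7, 16)) = 15.1327
d((-9, 1), (-1, 0)) = 8.0623
d((-9, 1), (-17, 15)) = 16.1245
d((-7, 16), (-1, 0)) = 17.088
d((-7, 16), (-17, 15)) = 10.0499
d((-1, 0), (-17, 15)) = 21.9317

Closest pair: (-3, -5) and (-1, 0) with distance 5.3852

The closest pair is (-3, -5) and (-1, 0) with Euclidean distance 5.3852. For 6 points, brute-force pairwise comparison is shown above. For large n, the divide-and-conquer algorithm (sort by x, recurse on halves, check the dividing strip) achieves O(n log n).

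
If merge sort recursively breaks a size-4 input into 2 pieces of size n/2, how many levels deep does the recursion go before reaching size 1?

For divide and conquer with division factor 2:

Problem sizes at each level:
Level 0: 4
Level 1: 2
Level 2: 1

The root is level 0 and the size-1 base case is level 2 (the tree spans levels 0 through 2, i.e. 3 levels counting the root), so the depth is the number of divisions: log_2(4) = 2

The recursion tree depth is log_2(4) = 2. At each level, the problem size is divided by 2, so it takes 2 divisions to reduce to a base case of size 1. The algorithm makes 2 recursive calls at each level.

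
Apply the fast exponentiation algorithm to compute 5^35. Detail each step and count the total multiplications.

Computing 5^35 by squaring (build up from 5^1; each line after the first costs one multiplication):

5^1 = 5
5^2 = (5^1)^2 = 5^2 = 25
5^4 = (5^2)^2 = 25^2 = 625
5^8 = (5^4)^2 = 625^2 = 390625
5^16 = (5^8)^2 = 390625^2 = 152587890625
5^17 = 5 * 5^16 = 5 * 152587890625 = 762939453125
5^34 = (5^17)^2 = 762939453125^2 = 582076609134674072265625
5^35 = 5 * 5^34 = 5 * 582076609134674072265625 = 2910383045673370361328125

Result: 2910383045673370361328125
Multiplications needed: 7 (7 lines after 5^1)

5^35 = 2910383045673370361328125. Using exponentiation by squaring, this requires 7 multiplications. The key idea: if the exponent is even, square the half-power; if odd, multiply by the base once.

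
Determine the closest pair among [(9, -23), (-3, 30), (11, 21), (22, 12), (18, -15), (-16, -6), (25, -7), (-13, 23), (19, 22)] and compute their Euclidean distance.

Computing all pairwise distances among 9 points:

d((9, -23), (-3, 30)) = 54.3415
d((9, -23), (11, 21)) = 44.0454
d((9, -23), (22, 12)) = 37.3363
d((9, -23), (18, -15)) = 12.0416
d((9, -23), (-16, -6)) = 30.2324
d((9, -23), (25, -7)) = 22.6274
d((9, -23), (-13, 23)) = 50.9902
d((9, -23), (19, 22)) = 46.0977
d((-3, 30), (11, 21)) = 16.6433
d((-3, 30), (22, 12)) = 30.8058
d((-3, 30), (18, -15)) = 49.6588
d((-3, 30), (-16, -6)) = 38.2753
d((-3, 30), (25, -7)) = 46.4004
d((-3, 30), (-13, 23)) = 12.2066
d((-3, 30), (19, 22)) = 23.4094
d((11, 21), (22, 12)) = 14.2127
d((11, 21), (18, -15)) = 36.6742
d((11, 21), (-16, -6)) = 38.1838
d((11, 21), (25, -7)) = 31.305
d((11, 21), (-13, 23)) = 24.0832
d((11, 21), (19, 22)) = 8.0623 <-- minimum
d((22, 12), (18, -15)) = 27.2947
d((22, 12), (-16, -6)) = 42.0476
d((22, 12), (25, -7)) = 19.2354
d((22, 12), (-13, 23)) = 36.6879
d((22, 12), (19, 22)) = 10.4403
d((18, -15), (-16, -6)) = 35.171
d((18, -15), (25, -7)) = 10.6301
d((18, -15), (-13, 23)) = 49.0408
d((18, -15), (19, 22)) = 37.0135
d((-16, -6), (25, -7)) = 41.0122
d((-16, -6), (-13, 23)) = 29.1548
d((-16, -6), (19, 22)) = 44.8219
d((25, -7), (-13, 23)) = 48.4149
d((25, -7), (19, 22)) = 29.6142
d((-13, 23), (19, 22)) = 32.0156

Closest pair: (11, 21) and (19, 22) with distance 8.0623

The closest pair is (11, 21) and (19, 22) with Euclidean distance 8.0623. For 9 points, brute-force pairwise comparison is shown above. For large n, the divide-and-conquer algorithm (sort by x, recurse on halves, check the dividing strip) achieves O(n log n).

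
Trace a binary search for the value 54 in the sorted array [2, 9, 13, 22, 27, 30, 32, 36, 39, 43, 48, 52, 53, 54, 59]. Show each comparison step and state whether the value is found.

Binary search for 54 in [2, 9, 13, 22, 27, 30, 32, 36, 39, 43, 48, 52, 53, 54, 59]:

lo=0, hi=14, mid=7, arr[mid]=36 -> 36 < 54, search right half
lo=8, hi=14, mid=11, arr[mid]=52 -> 52 < 54, search right half
lo=12, hi=14, mid=13, arr[mid]=54 -> Found target at index 13!

Binary search finds 54 at index 13 after 3 comparisons. The search repeatedly halves the search space by comparing with the middle element.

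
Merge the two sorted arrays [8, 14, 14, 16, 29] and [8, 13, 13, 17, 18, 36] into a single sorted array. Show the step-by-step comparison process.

Merging process:

Compare 8 vs 8: take 8 from left. Merged: [8]
Compare 14 vs 8: take 8 from right. Merged: [8, 8]
Compare 14 vs 13: take 13 from right. Merged: [8, 8, 13]
Compare 14 vs 13: take 13 from right. Merged: [8, 8, 13, 13]
Compare 14 vs 17: take 14 from left. Merged: [8, 8, 13, 13, 14]
Compare 14 vs 17: take 14 from left. Merged: [8, 8, 13, 13, 14, 14]
Compare 16 vs 17: take 16 from left. Merged: [8, 8, 13, 13, 14, 14, 16]
Compare 29 vs 17: take 17 from right. Merged: [8, 8, 13, 13, 14, 14, 16, 17]
Compare 29 vs 18: take 18 from right. Merged: [8, 8, 13, 13, 14, 14, 16, 17, 18]
Compare 29 vs 36: take 29 from left. Merged: [8, 8, 13, 13, 14, 14, 16, 17, 18, 29]
Append remaining from right: [36]. Merged: [8, 8, 13, 13, 14, 14, 16, 17, 18, 29, 36]

Final merged array: [8, 8, 13, 13, 14, 14, 16, 17, 18, 29, 36]
Total comparisons: 10

The merged array is [8, 8, 13, 13, 14, 14, 16, 17, 18, 29, 36], requiring 10 comparisons. The merge step runs in O(n) time where n is the total number of elements.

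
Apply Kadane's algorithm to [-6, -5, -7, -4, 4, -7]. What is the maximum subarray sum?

Using Kadane's algorithm on [-6, -5, -7, -4, 4, -7]:

Scanning through the array:
Position 1 (value -5): max_ending_here = -5, max_so_far = -5
Position 2 (value -7): max_ending_here = -7, max_so_far = -5
Position 3 (value -4): max_ending_here = -4, max_so_far = -4
Position 4 (value 4): max_ending_here = 4, max_so_far = 4
Position 5 (value -7): max_ending_here = -3, max_so_far = 4

Maximum subarray: [4]
Maximum sum: 4

The maximum subarray is [4] with sum 4. This subarray runs from index 4 to index 4.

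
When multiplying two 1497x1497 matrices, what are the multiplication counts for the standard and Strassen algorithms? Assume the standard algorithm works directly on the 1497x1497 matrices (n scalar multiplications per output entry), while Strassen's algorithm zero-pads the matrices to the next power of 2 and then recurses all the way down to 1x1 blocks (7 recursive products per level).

Matrix multiplication for 1497x1497 matrices:

Strassen's algorithm requires power-of-2 dimensions. Pad 1497x1497 to 2048x2048 (next power of 2).

Standard algorithm: 1497^3 = 3354790473 multiplications
Strassen's algorithm: 7^(log2(2048)) = 7^11 = 1977326743 multiplications
Savings: 3354790473 - 1977326743 = 1377463730 multiplications

Standard: 3354790473 multiplications (1497^3). Strassen: 1977326743 multiplications (7^11, after padding to 2048x2048). Strassen reduces 8 recursive multiplications to 7 at each level.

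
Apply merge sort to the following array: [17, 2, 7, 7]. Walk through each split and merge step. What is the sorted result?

Merge sort trace:

Split: [17, 2, 7, 7] -> [17, 2] and [7, 7]
  Split: [17, 2] -> [17] and [2]
  Merge: [17] + [2] -> [2, 17]
  Split: [7, 7] -> [7] and [7]
  Merge: [7] + [7] -> [7, 7]
Merge: [2, 17] + [7, 7] -> [2, 7, 7, 17]

Final sorted array: [2, 7, 7, 17]

The merge sort proceeds by recursively splitting the array and merging sorted halves.
After all merges, the sorted array is [2, 7, 7, 17].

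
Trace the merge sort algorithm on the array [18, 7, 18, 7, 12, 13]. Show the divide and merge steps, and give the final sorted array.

Merge sort trace:

Split: [18, 7, 18, 7, 12, 13] -> [18, 7, 18] and [7, 12, 13]
  Split: [18, 7, 18] -> [18] and [7, 18]
    Split: [7, 18] -> [7] and [18]
    Merge: [7] + [18] -> [7, 18]
  Merge: [18] + [7, 18] -> [7, 18, 18]
  Split: [7, 12, 13] -> [7] and [12, 13]
    Split: [12, 13] -> [12] and [13]
    Merge: [12] + [13] -> [12, 13]
  Merge: [7] + [12, 13] -> [7, 12, 13]
Merge: [7, 18, 18] + [7, 12, 13] -> [7, 7, 12, 13, 18, 18]

Final sorted array: [7, 7, 12, 13, 18, 18]

The merge sort proceeds by recursively splitting the array and merging sorted halves.
After all merges, the sorted array is [7, 7, 12, 13, 18, 18].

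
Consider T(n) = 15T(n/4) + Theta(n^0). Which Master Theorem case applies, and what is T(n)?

Master Theorem for T(n) = 15T(n/4) + O(n^0):

a = 15, b = 4, c = 0
log_b(a) = log_4(15) = 1.9534

Case 1: c = 0 < log_4(15) = 1.9534
T(n) = O(n^(log_4 15))

For T(n) = 15T(n/4) + O(n^0): log_4(15) = 1.9534. This is Case 1 of the Master Theorem (c < log_b(a), work dominated by leaves), giving O(n^(log_4 15)).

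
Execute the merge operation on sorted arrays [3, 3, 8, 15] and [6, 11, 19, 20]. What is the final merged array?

Merging process:

Compare 3 vs 6: take 3 from left. Merged: [3]
Compare 3 vs 6: take 3 from left. Merged: [3, 3]
Compare 8 vs 6: take 6 from right. Merged: [3, 3, 6]
Compare 8 vs 11: take 8 from left. Merged: [3, 3, 6, 8]
Compare 15 vs 11: take 11 from right. Merged: [3, 3, 6, 8, 11]
Compare 15 vs 19: take 15 from left. Merged: [3, 3, 6, 8, 11, 15]
Append remaining from right: [19, 20]. Merged: [3, 3, 6, 8, 11, 15, 19, 20]

Final merged array: [3, 3, 6, 8, 11, 15, 19, 20]
Total comparisons: 6

The merged array is [3, 3, 6, 8, 11, 15, 19, 20], requiring 6 comparisons. The merge step runs in O(n) time where n is the total number of elements.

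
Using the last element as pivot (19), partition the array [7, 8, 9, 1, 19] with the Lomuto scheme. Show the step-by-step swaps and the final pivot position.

Lomuto partition with pivot = 19:

Initial array: [7, 8, 9, 1, 19]

arr[0]=7 <= 19: swap with position 0, array becomes [7, 8, 9, 1, 19]
arr[1]=8 <= 19: swap with position 1, array becomes [7, 8, 9, 1, 19]
arr[2]=9 <= 19: swap with position 2, array becomes [7, 8, 9, 1, 19]
arr[3]=1 <= 19: swap with position 3, array becomes [7, 8, 9, 1, 19]

Place pivot at position 4: [7, 8, 9, 1, 19]
Pivot position: 4

After partitioning with pivot 19, the array becomes [7, 8, 9, 1, 19]. The pivot is placed at index 4. All elements to the left of the pivot are <= 19, and all elements to the right are > 19.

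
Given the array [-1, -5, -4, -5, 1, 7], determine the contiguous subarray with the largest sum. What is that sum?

Using Kadane's algorithm on [-1, -5, -4, -5, 1, 7]:

Scanning through the array:
Position 1 (value -5): max_ending_here = -5, max_so_far = -1
Position 2 (value -4): max_ending_here = -4, max_so_far = -1
Position 3 (value -5): max_ending_here = -5, max_so_far = -1
Position 4 (value 1): max_ending_here = 1, max_so_far = 1
Position 5 (value 7): max_ending_here = 8, max_so_far = 8

Maximum subarray: [1, 7]
Maximum sum: 8

The maximum subarray is [1, 7] with sum 8. This subarray runs from index 4 to index 5.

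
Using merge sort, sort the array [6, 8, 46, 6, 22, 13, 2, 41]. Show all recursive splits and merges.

Merge sort trace:

Split: [6, 8, 46, 6, 22, 13, 2, 41] -> [6, 8, 46, 6] and [22, 13, 2, 41]
  Split: [6, 8, 46, 6] -> [6, 8] and [46, 6]
    Split: [6, 8] -> [6] and [8]
    Merge: [6] + [8] -> [6, 8]
    Split: [46, 6] -> [46] and [6]
    Merge: [46] + [6] -> [6, 46]
  Merge: [6, 8] + [6, 46] -> [6, 6, 8, 46]
  Split: [22, 13, 2, 41] -> [22, 13] and [2, 41]
    Split: [22, 13] -> [22] and [13]
    Merge: [22] + [13] -> [13, 22]
    Split: [2, 41] -> [2] and [41]
    Merge: [2] + [41] -> [2, 41]
  Merge: [13, 22] + [2, 41] -> [2, 13, 22, 41]
Merge: [6, 6, 8, 46] + [2, 13, 22, 41] -> [2, 6, 6, 8, 13, 22, 41, 46]

Final sorted array: [2, 6, 6, 8, 13, 22, 41, 46]

The merge sort proceeds by recursively splitting the array and merging sorted halves.
After all merges, the sorted array is [2, 6, 6, 8, 13, 22, 41, 46].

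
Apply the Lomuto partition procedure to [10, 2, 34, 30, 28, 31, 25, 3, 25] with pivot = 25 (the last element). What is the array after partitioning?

Lomuto partition with pivot = 25:

Initial array: [10, 2, 34, 30, 28, 31, 25, 3, 25]

arr[0]=10 <= 25: swap with position 0, array becomes [10, 2, 34, 30, 28, 31, 25, 3, 25]
arr[1]=2 <= 25: swap with position 1, array becomes [10, 2, 34, 30, 28, 31, 25, 3, 25]
arr[2]=34 > 25: no swap
arr[3]=30 > 25: no swap
arr[4]=28 > 25: no swap
arr[5]=31 > 25: no swap
arr[6]=25 <= 25: swap with position 2, array becomes [10, 2, 25, 30, 28, 31, 34, 3, 25]
arr[7]=3 <= 25: swap with position 3, array becomes [10, 2, 25, 3, 28, 31, 34, 30, 25]

Place pivot at position 4: [10, 2, 25, 3, 25, 31, 34, 30, 28]
Pivot position: 4

After partitioning with pivot 25, the array becomes [10, 2, 25, 3, 25, 31, 34, 30, 28]. The pivot is placed at index 4. All elements to the left of the pivot are <= 25, and all elements to the right are > 25.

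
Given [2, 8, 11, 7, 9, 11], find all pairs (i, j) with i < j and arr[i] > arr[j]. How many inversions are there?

Finding inversions in [2, 8, 11, 7, 9, 11]:

(1, 3): arr[1]=8 > arr[3]=7
(2, 3): arr[2]=11 > arr[3]=7
(2, 4): arr[2]=11 > arr[4]=9

Total inversions: 3

The array has 3 inversion(s): (1,3), (2,3), (2,4). Each pair (i,j) satisfies i < j and arr[i] > arr[j].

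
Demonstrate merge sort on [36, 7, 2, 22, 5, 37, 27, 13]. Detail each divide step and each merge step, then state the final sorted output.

Merge sort trace:

Split: [36, 7, 2, 22, 5, 37, 27, 13] -> [36, 7, 2, 22] and [5, 37, 27, 13]
  Split: [36, 7, 2, 22] -> [36, 7] and [2, 22]
    Split: [36, 7] -> [36] and [7]
    Merge: [36] + [7] -> [7, 36]
    Split: [2, 22] -> [2] and [22]
    Merge: [2] + [22] -> [2, 22]
  Merge: [7, 36] + [2, 22] -> [2, 7, 22, 36]
  Split: [5, 37, 27, 13] -> [5, 37] and [27, 13]
    Split: [5, 37] -> [5] and [37]
    Merge: [5] + [37] -> [5, 37]
    Split: [27, 13] -> [27] and [13]
    Merge: [27] + [13] -> [13, 27]
  Merge: [5, 37] + [13, 27] -> [5, 13, 27, 37]
Merge: [2, 7, 22, 36] + [5, 13, 27, 37] -> [2, 5, 7, 13, 22, 27, 36, 37]

Final sorted array: [2, 5, 7, 13, 22, 27, 36, 37]

The merge sort proceeds by recursively splitting the array and merging sorted halves.
After all merges, the sorted array is [2, 5, 7, 13, 22, 27, 36, 37].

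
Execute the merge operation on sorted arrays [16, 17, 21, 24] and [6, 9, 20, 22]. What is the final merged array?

Merging process:

Compare 16 vs 6: take 6 from right. Merged: [6]
Compare 16 vs 9: take 9 from right. Merged: [6, 9]
Compare 16 vs 20: take 16 from left. Merged: [6, 9, 16]
Compare 17 vs 20: take 17 from left. Merged: [6, 9, 16, 17]
Compare 21 vs 20: take 20 from right. Merged: [6, 9, 16, 17, 20]
Compare 21 vs 22: take 21 from left. Merged: [6, 9, 16, 17, 20, 21]
Compare 24 vs 22: take 22 from right. Merged: [6, 9, 16, 17, 20, 21, 22]
Append remaining from left: [24]. Merged: [6, 9, 16, 17, 20, 21, 22, 24]

Final merged array: [6, 9, 16, 17, 20, 21, 22, 24]
Total comparisons: 7

The merged array is [6, 9, 16, 17, 20, 21, 22, 24], requiring 7 comparisons. The merge step runs in O(n) time where n is the total number of elements.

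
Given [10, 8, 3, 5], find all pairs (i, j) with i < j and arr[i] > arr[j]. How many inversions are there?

Finding inversions in [10, 8, 3, 5]:

(0, 1): arr[0]=10 > arr[1]=8
(0, 2): arr[0]=10 > arr[2]=3
(0, 3): arr[0]=10 > arr[3]=5
(1, 2): arr[1]=8 > arr[2]=3
(1, 3): arr[1]=8 > arr[3]=5

Total inversions: 5

The array has 5 inversion(s): (0,1), (0,2), (0,3), (1,2), (1,3). Each pair (i,j) satisfies i < j and arr[i] > arr[j].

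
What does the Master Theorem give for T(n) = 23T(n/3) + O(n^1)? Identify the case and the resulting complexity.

Master Theorem for T(n) = 23T(n/3) + O(n^1):

a = 23, b = 3, c = 1
log_b(a) = log_3(23) = 2.8540

Case 1: c = 1 < log_3(23) = 2.8540
T(n) = O(n^(log_3 23))

For T(n) = 23T(n/3) + O(n^1): log_3(23) = 2.8540. This is Case 1 of the Master Theorem (c < log_b(a), work dominated by leaves), giving O(n^(log_3 23)).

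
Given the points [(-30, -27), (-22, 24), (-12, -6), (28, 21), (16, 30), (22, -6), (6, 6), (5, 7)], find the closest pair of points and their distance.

Computing all pairwise distances among 8 points:

d((-30, -27), (-22, 24)) = 51.6236
d((-30, -27), (-12, -6)) = 27.6586
d((-30, -27), (28, 21)) = 75.2861
d((-30, -27), (16, 30)) = 73.2462
d((-30, -27), (22, -6)) = 56.0803
d((-30, -27), (6, 6)) = 48.8365
d((-30, -27), (5, 7)) = 48.7955
d((-22, 24), (-12, -6)) = 31.6228
d((-22, 24), (28, 21)) = 50.0899
d((-22, 24), (16, 30)) = 38.4708
d((-22, 24), (22, -6)) = 53.2541
d((-22, 24), (6, 6)) = 33.2866
d((-22, 24), (5, 7)) = 31.9061
d((-12, -6), (28, 21)) = 48.2597
d((-12, -6), (16, 30)) = 45.607
d((-12, -6), (22, -6)) = 34.0
d((-12, -6), (6, 6)) = 21.6333
d((-12, -6), (5, 7)) = 21.4009
d((28, 21), (16, 30)) = 15.0
d((28, 21), (22, -6)) = 27.6586
d((28, 21), (6, 6)) = 26.6271
d((28, 21), (5, 7)) = 26.9258
d((16, 30), (22, -6)) = 36.4966
d((16, 30), (6, 6)) = 26.0
d((16, 30), (5, 7)) = 25.4951
d((22, -6), (6, 6)) = 20.0
d((22, -6), (5, 7)) = 21.4009
d((6, 6), (5, 7)) = 1.4142 <-- minimum

Closest pair: (6, 6) and (5, 7) with distance 1.4142

The closest pair is (6, 6) and (5, 7) with Euclidean distance 1.4142. For 8 points, brute-force pairwise comparison is shown above. For large n, the divide-and-conquer algorithm (sort by x, recurse on halves, check the dividing strip) achieves O(n log n).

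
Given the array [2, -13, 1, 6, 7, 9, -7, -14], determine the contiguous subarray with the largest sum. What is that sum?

Using Kadane's algorithm on [2, -13, 1, 6, 7, 9, -7, -14]:

Scanning through the array:
Position 1 (value -13): max_ending_here = -11, max_so_far = 2
Position 2 (value 1): max_ending_here = 1, max_so_far = 2
Position 3 (value 6): max_ending_here = 7, max_so_far = 7
Position 4 (value 7): max_ending_here = 14, max_so_far = 14
Position 5 (value 9): max_ending_here = 23, max_so_far = 23
Position 6 (value -7): max_ending_here = 16, max_so_far = 23
Position 7 (value -14): max_ending_here = 2, max_so_far = 23

Maximum subarray: [1, 6, 7, 9]
Maximum sum: 23

The maximum subarray is [1, 6, 7, 9] with sum 23. This subarray runs from index 2 to index 5.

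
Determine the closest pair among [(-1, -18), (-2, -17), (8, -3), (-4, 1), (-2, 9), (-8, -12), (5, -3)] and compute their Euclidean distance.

Computing all pairwise distances among 7 points:

d((-1, -18), (-2, -17)) = 1.4142 <-- minimum
d((-1, -18), (8, -3)) = 17.4929
d((-1, -18), (-4, 1)) = 19.2354
d((-1, -18), (-2, 9)) = 27.0185
d((-1, -18), (-8, -12)) = 9.2195
d((-1, -18), (5, -3)) = 16.1555
d((-2, -17), (8, -3)) = 17.2047
d((-2, -17), (-4, 1)) = 18.1108
d((-2, -17), (-2, 9)) = 26.0
d((-2, -17), (-8, -12)) = 7.8102
d((-2, -17), (5, -3)) = 15.6525
d((8, -3), (-4, 1)) = 12.6491
d((8, -3), (-2, 9)) = 15.6205
d((8, -3), (-8, -12)) = 18.3576
d((8, -3), (5, -3)) = 3.0
d((-4, 1), (-2, 9)) = 8.2462
d((-4, 1), (-8, -12)) = 13.6015
d((-4, 1), (5, -3)) = 9.8489
d((-2, 9), (-8, -12)) = 21.8403
d((-2, 9), (5, -3)) = 13.8924
d((-8, -12), (5, -3)) = 15.8114

Closest pair: (-1, -18) and (-2, -17) with distance 1.4142

The closest pair is (-1, -18) and (-2, -17) with Euclidean distance 1.4142. For 7 points, brute-force pairwise comparison is shown above. For large n, the divide-and-conquer algorithm (sort by x, recurse on halves, check the dividing strip) achieves O(n log n).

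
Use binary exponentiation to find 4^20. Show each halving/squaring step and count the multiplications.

Computing 4^20 by squaring (build up from 4^1; each line after the first costs one multiplication):

4^1 = 4
4^2 = (4^1)^2 = 4^2 = 16
4^4 = (4^2)^2 = 16^2 = 256
4^5 = 4 * 4^4 = 4 * 256 = 1024
4^10 = (4^5)^2 = 1024^2 = 1048576
4^20 = (4^10)^2 = 1048576^2 = 1099511627776

Result: 1099511627776
Multiplications needed: 5 (5 lines after 4^1)

4^20 = 1099511627776. Using exponentiation by squaring, this requires 5 multiplications. The key idea: if the exponent is even, square the half-power; if odd, multiply by the base once.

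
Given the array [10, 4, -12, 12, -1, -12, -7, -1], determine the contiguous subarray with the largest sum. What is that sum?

Using Kadane's algorithm on [10, 4, -12, 12, -1, -12, -7, -1]:

Scanning through the array:
Position 1 (value 4): max_ending_here = 14, max_so_far = 14
Position 2 (value -12): max_ending_here = 2, max_so_far = 14
Position 3 (value 12): max_ending_here = 14, max_so_far = 14
Position 4 (value -1): max_ending_here = 13, max_so_far = 14
Position 5 (value -12): max_ending_here = 1, max_so_far = 14
Position 6 (value -7): max_ending_here = -6, max_so_far = 14
Position 7 (value -1): max_ending_here = -1, max_so_far = 14

Maximum subarray: [10, 4]
Maximum sum: 14

The maximum subarray is [10, 4] with sum 14. This subarray runs from index 0 to index 1.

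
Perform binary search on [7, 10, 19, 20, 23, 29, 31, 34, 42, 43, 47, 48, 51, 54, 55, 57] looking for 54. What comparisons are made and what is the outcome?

Binary search for 54 in [7, 10, 19, 20, 23, 29, 31, 34, 42, 43, 47, 48, 51, 54, 55, 57]:

lo=0, hi=15, mid=7, arr[mid]=34 -> 34 < 54, search right half
lo=8, hi=15, mid=11, arr[mid]=48 -> 48 < 54, search right half
lo=12, hi=15, mid=13, arr[mid]=54 -> Found target at index 13!

Binary search finds 54 at index 13 after 3 comparisons. The search repeatedly halves the search space by comparing with the middle element.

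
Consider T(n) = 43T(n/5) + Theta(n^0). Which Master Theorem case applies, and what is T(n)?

Master Theorem for T(n) = 43T(n/5) + O(n^0):

a = 43, b = 5, c = 0
log_b(a) = log_5(43) = 2.3370

Case 1: c = 0 < log_5(43) = 2.3370
T(n) = O(n^(log_5 43))

For T(n) = 43T(n/5) + O(n^0): log_5(43) = 2.3370. This is Case 1 of the Master Theorem (c < log_b(a), work dominated by leaves), giving O(n^(log_5 43)).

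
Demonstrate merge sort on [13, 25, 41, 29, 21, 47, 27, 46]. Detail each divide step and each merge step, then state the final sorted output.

Merge sort trace:

Split: [13, 25, 41, 29, 21, 47, 27, 46] -> [13, 25, 41, 29] and [21, 47, 27, 46]
  Split: [13, 25, 41, 29] -> [13, 25] and [41, 29]
    Split: [13, 25] -> [13] and [25]
    Merge: [13] + [25] -> [13, 25]
    Split: [41, 29] -> [41] and [29]
    Merge: [41] + [29] -> [29, 41]
  Merge: [13, 25] + [29, 41] -> [13, 25, 29, 41]
  Split: [21, 47, 27, 46] -> [21, 47] and [27, 46]
    Split: [21, 47] -> [21] and [47]
    Merge: [21] + [47] -> [21, 47]
    Split: [27, 46] -> [27] and [46]
    Merge: [27] + [46] -> [27, 46]
  Merge: [21, 47] + [27, 46] -> [21, 27, 46, 47]
Merge: [13, 25, 29, 41] + [21, 27, 46, 47] -> [13, 21, 25, 27, 29, 41, 46, 47]

Final sorted array: [13, 21, 25, 27, 29, 41, 46, 47]

The merge sort proceeds by recursively splitting the array and merging sorted halves.
After all merges, the sorted array is [13, 21, 25, 27, 29, 41, 46, 47].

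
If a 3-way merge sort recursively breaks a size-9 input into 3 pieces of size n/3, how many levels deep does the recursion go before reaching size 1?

For divide and conquer with division factor 3:

Problem sizes at each level:
Level 0: 9
Level 1: 3
Level 2: 1

The root is level 0 and the size-1 base case is level 2 (the tree spans levels 0 through 2, i.e. 3 levels counting the root), so the depth is the number of divisions: log_3(9) = 2

The recursion tree depth is log_3(9) = 2. At each level, the problem size is divided by 3, so it takes 2 divisions to reduce to a base case of size 1. The algorithm makes 3 recursive calls at each level.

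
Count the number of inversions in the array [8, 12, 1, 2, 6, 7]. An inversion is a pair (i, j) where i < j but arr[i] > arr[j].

Finding inversions in [8, 12, 1, 2, 6, 7]:

(0, 2): arr[0]=8 > arr[2]=1
(0, 3): arr[0]=8 > arr[3]=2
(0, 4): arr[0]=8 > arr[4]=6
(0, 5): arr[0]=8 > arr[5]=7
(1, 2): arr[1]=12 > arr[2]=1
(1, 3): arr[1]=12 > arr[3]=2
(1, 4): arr[1]=12 > arr[4]=6
(1, 5): arr[1]=12 > arr[5]=7

Total inversions: 8

The array has 8 inversion(s): (0,2), (0,3), (0,4), (0,5), (1,2), (1,3), (1,4), (1,5). Each pair (i,j) satisfies i < j and arr[i] > arr[j].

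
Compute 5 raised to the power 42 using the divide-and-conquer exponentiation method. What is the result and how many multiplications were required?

Computing 5^42 by squaring (build up from 5^1; each line after the first costs one multiplication):

5^1 = 5
5^2 = (5^1)^2 = 5^2 = 25
5^4 = (5^2)^2 = 25^2 = 625
5^5 = 5 * 5^4 = 5 * 625 = 3125
5^10 = (5^5)^2 = 3125^2 = 9765625
5^20 = (5^10)^2 = 9765625^2 = 95367431640625
5^21 = 5 * 5^20 = 5 * 95367431640625 = 476837158203125
5^42 = (5^21)^2 = 476837158203125^2 = 227373675443232059478759765625

Result: 227373675443232059478759765625
Multiplications needed: 7 (7 lines after 5^1)

5^42 = 227373675443232059478759765625. Using exponentiation by squaring, this requires 7 multiplications. The key idea: if the exponent is even, square the half-power; if odd, multiply by the base once.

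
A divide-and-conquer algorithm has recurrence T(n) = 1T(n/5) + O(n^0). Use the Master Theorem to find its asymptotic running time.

Master Theorem for T(n) = 1T(n/5) + O(n^0):

a = 1, b = 5, c = 0
log_b(a) = log_5(1) = 0.0000

Case 2: c = 0 = log_5(1) = 0.0000
T(n) = O(n^0 log n) = O(log n)

For T(n) = 1T(n/5) + O(n^0): log_5(1) = 0.0000. This is Case 2 of the Master Theorem (c = log_b(a), equal work at all levels), giving O(log n).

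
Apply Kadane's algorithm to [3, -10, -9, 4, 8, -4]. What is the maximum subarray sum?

Using Kadane's algorithm on [3, -10, -9, 4, 8, -4]:

Scanning through the array:
Position 1 (value -10): max_ending_here = -7, max_so_far = 3
Position 2 (value -9): max_ending_here = -9, max_so_far = 3
Position 3 (value 4): max_ending_here = 4, max_so_far = 4
Position 4 (value 8): max_ending_here = 12, max_so_far = 12
Position 5 (value -4): max_ending_here = 8, max_so_far = 12

Maximum subarray: [4, 8]
Maximum sum: 12

The maximum subarray is [4, 8] with sum 12. This subarray runs from index 3 to index 4.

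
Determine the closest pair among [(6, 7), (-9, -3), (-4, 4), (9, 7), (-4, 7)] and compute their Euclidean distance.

Computing all pairwise distances among 5 points:

d((6, 7), (-9, -3)) = 18.0278
d((6, 7), (-4, 4)) = 10.4403
d((6, 7), (9, 7)) = 3.0 <-- minimum
d((6, 7), (-4, 7)) = 10.0
d((-9, -3), (-4, 4)) = 8.6023
d((-9, -3), (9, 7)) = 20.5913
d((-9, -3), (-4, 7)) = 11.1803
d((-4, 4), (9, 7)) = 13.3417
d((-4, 4), (-4, 7)) = 3.0 <-- minimum
d((9, 7), (-4, 7)) = 13.0

Minimum distance: 3.0 (tie among 2 pairs: (6, 7) and (9, 7); (-4, 4) and (-4, 7))

The minimum Euclidean distance is 3.0. There is a tie: 2 pairs achieve this minimum — (6, 7) and (9, 7); (-4, 4) and (-4, 7). Any of these is a valid closest pair. For 5 points, brute-force pairwise comparison is shown above. For large n, the divide-and-conquer algorithm (sort by x, recurse on halves, check the dividing strip) achieves O(n log n).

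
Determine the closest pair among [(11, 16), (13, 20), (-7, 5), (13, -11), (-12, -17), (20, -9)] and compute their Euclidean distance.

Computing all pairwise distances among 6 points:

d((11, 16), (13, 20)) = 4.4721 <-- minimum
d((11, 16), (-7, 5)) = 21.095
d((11, 16), (13, -11)) = 27.074
d((11, 16), (-12, -17)) = 40.2244
d((11, 16), (20, -9)) = 26.5707
d((13, 20), (-7, 5)) = 25.0
d((13, 20), (13, -11)) = 31.0
d((13, 20), (-12, -17)) = 44.6542
d((13, 20), (20, -9)) = 29.8329
d((-7, 5), (13, -11)) = 25.6125
d((-7, 5), (-12, -17)) = 22.561
d((-7, 5), (20, -9)) = 30.4138
d((13, -11), (-12, -17)) = 25.7099
d((13, -11), (20, -9)) = 7.2801
d((-12, -17), (20, -9)) = 32.9848

Closest pair: (11, 16) and (13, 20) with distance 4.4721

The closest pair is (11, 16) and (13, 20) with Euclidean distance 4.4721. For 6 points, brute-force pairwise comparison is shown above. For large n, the divide-and-conquer algorithm (sort by x, recurse on halves, check the dividing strip) achieves O(n log n).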